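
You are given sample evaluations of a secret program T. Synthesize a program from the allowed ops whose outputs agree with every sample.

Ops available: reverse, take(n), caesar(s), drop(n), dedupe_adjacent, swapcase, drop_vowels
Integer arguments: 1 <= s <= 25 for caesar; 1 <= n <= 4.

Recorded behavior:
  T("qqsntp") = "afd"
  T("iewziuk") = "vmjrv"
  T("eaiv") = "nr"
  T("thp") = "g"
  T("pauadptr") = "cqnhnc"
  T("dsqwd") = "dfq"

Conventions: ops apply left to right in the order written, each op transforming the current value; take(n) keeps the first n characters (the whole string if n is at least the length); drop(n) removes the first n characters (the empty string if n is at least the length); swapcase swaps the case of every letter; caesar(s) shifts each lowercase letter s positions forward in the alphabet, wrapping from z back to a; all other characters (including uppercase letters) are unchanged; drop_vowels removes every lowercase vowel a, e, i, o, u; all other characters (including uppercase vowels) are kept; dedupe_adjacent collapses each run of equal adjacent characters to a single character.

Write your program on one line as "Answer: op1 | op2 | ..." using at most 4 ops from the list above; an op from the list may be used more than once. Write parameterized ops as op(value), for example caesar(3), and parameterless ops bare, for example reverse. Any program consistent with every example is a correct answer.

dedupe_adjacent | caesar(13) | reverse | drop(2)

Check, running the answer program on each example:
  "qqsntp" -> "qsntp" -> "dfagc" -> "cgafd" -> "afd"
  "iewziuk" -> "iewziuk" -> "vrjmvhx" -> "xhvmjrv" -> "vmjrv"
  "eaiv" -> "eaiv" -> "rnvi" -> "ivnr" -> "nr"
  "thp" -> "thp" -> "guc" -> "cug" -> "g"
  "pauadptr" -> "pauadptr" -> "cnhnqcge" -> "egcqnhnc" -> "cqnhnc"
  "dsqwd" -> "dsqwd" -> "qfdjq" -> "qjdfq" -> "dfq"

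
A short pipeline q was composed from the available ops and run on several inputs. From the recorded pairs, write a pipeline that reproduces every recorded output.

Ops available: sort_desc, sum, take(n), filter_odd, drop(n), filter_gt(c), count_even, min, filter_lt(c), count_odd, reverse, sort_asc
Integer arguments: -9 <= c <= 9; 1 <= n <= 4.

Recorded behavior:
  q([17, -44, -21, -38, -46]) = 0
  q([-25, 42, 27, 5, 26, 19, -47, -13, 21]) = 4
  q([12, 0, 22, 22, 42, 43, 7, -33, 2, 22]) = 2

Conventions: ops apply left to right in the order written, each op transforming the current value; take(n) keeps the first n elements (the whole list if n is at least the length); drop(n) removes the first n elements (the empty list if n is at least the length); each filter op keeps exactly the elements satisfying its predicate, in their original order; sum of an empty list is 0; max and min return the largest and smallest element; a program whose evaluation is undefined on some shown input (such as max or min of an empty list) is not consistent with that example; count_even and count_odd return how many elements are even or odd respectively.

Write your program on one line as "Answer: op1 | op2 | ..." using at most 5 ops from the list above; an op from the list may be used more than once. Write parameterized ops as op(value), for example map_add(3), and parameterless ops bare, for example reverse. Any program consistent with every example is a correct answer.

drop(2) | reverse | filter_odd | filter_gt(-9) | count_odd

Check, running the answer program on each example:
  [17, -44, -21, -38, -46] -> [-21, -38, -46] -> [-46, -38, -21] -> [-21] -> [] -> 0
  [-25, 42, 27, 5, 26, 19, -47, -13, 21] -> [27, 5, 26, 19, -47, -13, 21] -> [21, -13, -47, 19, 26, 5, 27] -> [21, -13, -47, 19, 5, 27] -> [21, 19, 5, 27] -> 4
  [12, 0, 22, 22, 42, 43, 7, -33, 2, 22] -> [22, 22, 42, 43, 7, -33, 2, 22] -> [22, 2, -33, 7, 43, 42, 22, 22] -> [-33, 7, 43] -> [7, 43] -> 2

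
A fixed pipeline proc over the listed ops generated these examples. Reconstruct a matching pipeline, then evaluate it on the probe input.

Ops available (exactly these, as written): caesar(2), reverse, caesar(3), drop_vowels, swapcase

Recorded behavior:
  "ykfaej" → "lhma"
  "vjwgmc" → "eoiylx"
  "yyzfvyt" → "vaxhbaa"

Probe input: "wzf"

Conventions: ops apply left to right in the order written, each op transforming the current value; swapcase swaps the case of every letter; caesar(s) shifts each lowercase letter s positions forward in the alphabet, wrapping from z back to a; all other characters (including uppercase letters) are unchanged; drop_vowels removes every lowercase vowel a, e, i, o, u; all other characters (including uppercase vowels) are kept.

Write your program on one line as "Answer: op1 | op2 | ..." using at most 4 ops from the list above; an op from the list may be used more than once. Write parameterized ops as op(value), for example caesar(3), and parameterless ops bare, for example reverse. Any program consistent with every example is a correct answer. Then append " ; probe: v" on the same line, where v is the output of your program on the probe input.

drop_vowels | caesar(2) | reverse ; probe: "hby"

Check, running the answer program on each example:
  "ykfaej" -> "ykfj" -> "amhl" -> "lhma"
  "vjwgmc" -> "vjwgmc" -> "xlyioe" -> "eoiylx"
  "yyzfvyt" -> "yyzfvyt" -> "aabhxav" -> "vaxhbaa"
  probe: "wzf" -> "wzf" -> "ybh" -> "hby"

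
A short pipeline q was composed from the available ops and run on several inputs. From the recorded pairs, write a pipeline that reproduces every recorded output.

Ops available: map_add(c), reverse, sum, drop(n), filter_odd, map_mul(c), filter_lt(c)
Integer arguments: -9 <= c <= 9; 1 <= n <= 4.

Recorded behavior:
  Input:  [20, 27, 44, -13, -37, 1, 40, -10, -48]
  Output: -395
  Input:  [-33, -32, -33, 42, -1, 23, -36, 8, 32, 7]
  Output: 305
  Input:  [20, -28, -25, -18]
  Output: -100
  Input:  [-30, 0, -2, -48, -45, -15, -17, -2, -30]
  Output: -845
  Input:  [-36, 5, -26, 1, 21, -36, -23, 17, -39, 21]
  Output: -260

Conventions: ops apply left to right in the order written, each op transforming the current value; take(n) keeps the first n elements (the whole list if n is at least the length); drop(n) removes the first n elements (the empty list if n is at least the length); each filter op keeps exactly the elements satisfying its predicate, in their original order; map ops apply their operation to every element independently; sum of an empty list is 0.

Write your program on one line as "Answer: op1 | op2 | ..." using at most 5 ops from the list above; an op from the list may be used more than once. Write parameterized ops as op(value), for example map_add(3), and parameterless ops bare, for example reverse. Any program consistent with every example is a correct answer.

map_add(-2) | drop(3) | reverse | map_mul(5) | sum

Check, running the answer program on each example:
  [20, 27, 44, -13, -37, 1, 40, -10, -48] -> [18, 25, 42, -15, -39, -1, 38, -12, -50] -> [-15, -39, -1, 38, -12, -50] -> [-50, -12, 38, -1, -39, -15] -> [-250, -60, 190, -5, -195, -75] -> -395
  [-33, -32, -33, 42, -1, 23, -36, 8, 32, 7] -> [-35, -34, -35, 40, -3, 21, -38, 6, 30, 5] -> [40, -3, 21, -38, 6, 30, 5] -> [5, 30, 6, -38, 21, -3, 40] -> [25, 150, 30, -190, 105, -15, 200] -> 305
  [20, -28, -25, -18] -> [18, -30, -27, -20] -> [-20] -> [-20] -> [-100] -> -100
  [-30, 0, -2, -48, -45, -15, -17, -2, -30] -> [-32, -2, -4, -50, -47, -17, -19, -4, -32] -> [-50, -47, -17, -19, -4, -32] -> [-32, -4, -19, -17, -47, -50] -> [-160, -20, -95, -85, -235, -250] -> -845
  [-36, 5, -26, 1, 21, -36, -23, 17, -39, 21] -> [-38, 3, -28, -1, 19, -38, -25, 15, -41, 19] -> [-1, 19, -38, -25, 15, -41, 19] -> [19, -41, 15, -25, -38, 19, -1] -> [95, -205, 75, -125, -190, 95, -5] -> -260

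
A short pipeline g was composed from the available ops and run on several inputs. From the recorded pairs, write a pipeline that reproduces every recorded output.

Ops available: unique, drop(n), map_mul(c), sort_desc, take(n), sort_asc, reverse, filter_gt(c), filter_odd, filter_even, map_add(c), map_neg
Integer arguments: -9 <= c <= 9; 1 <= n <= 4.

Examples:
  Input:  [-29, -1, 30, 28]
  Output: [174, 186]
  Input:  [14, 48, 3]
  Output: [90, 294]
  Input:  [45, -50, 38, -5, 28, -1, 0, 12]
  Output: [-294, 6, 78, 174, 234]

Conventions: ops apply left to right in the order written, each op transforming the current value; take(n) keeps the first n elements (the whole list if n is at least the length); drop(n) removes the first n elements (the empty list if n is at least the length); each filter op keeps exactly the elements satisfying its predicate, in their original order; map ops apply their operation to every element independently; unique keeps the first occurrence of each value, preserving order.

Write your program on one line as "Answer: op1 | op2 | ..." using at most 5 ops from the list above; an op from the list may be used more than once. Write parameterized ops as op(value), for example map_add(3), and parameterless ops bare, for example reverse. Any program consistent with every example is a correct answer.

map_add(1) | sort_desc | sort_asc | filter_odd | map_mul(6)

Check, running the answer program on each example:
  [-29, -1, 30, 28] -> [-28, 0, 31, 29] -> [31, 29, 0, -28] -> [-28, 0, 29, 31] -> [29, 31] -> [174, 186]
  [14, 48, 3] -> [15, 49, 4] -> [49, 15, 4] -> [4, 15, 49] -> [15, 49] -> [90, 294]
  [45, -50, 38, -5, 28, -1, 0, 12] -> [46, -49, 39, -4, 29, 0, 1, 13] -> [46, 39, 29, 13, 1, 0, -4, -49] -> [-49, -4, 0, 1, 13, 29, 39, 46] -> [-49, 1, 13, 29, 39] -> [-294, 6, 78, 174, 234]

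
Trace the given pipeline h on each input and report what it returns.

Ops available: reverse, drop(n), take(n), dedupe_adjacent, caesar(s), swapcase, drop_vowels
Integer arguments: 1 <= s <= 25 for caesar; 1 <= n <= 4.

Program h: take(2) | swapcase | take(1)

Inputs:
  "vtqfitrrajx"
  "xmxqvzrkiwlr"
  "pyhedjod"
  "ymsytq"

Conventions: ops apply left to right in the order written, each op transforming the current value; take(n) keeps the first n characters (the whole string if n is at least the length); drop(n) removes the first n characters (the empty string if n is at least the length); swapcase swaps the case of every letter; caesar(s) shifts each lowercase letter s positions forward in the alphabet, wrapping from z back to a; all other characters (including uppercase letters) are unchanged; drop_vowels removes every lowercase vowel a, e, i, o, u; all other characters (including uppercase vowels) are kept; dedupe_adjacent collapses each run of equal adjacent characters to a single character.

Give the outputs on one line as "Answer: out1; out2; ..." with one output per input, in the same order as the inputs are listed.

Execution, op by op:
  "vtqfitrrajx" -> "vt" -> "VT" -> "V"
  "xmxqvzrkiwlr" -> "xm" -> "XM" -> "X"
  "pyhedjod" -> "py" -> "PY" -> "P"
  "ymsytq" -> "ym" -> "YM" -> "Y"

"V"; "X"; "P"; "Y"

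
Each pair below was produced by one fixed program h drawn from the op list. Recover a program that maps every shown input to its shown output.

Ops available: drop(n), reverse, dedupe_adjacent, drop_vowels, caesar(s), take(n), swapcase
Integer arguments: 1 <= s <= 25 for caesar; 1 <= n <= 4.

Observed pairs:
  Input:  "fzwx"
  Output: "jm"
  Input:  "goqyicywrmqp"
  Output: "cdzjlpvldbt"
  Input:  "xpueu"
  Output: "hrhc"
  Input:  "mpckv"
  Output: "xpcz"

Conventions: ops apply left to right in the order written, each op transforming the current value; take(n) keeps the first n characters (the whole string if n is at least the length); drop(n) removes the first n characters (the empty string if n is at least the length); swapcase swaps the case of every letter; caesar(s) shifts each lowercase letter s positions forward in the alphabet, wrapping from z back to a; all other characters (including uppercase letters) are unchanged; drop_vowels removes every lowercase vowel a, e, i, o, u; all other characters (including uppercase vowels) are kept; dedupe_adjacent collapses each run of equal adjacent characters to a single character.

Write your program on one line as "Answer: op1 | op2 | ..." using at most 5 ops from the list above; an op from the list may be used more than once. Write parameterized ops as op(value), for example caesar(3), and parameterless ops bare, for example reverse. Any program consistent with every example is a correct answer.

caesar(3) | drop_vowels | caesar(10) | drop_vowels | reverse

Check, running the answer program on each example:
  "fzwx" -> "icza" -> "cz" -> "mj" -> "mj" -> "jm"
  "goqyicywrmqp" -> "jrtblfbzupts" -> "jrtblfbzpts" -> "tbdlvpljzdc" -> "tbdlvpljzdc" -> "cdzjlpvldbt"
  "xpueu" -> "asxhx" -> "sxhx" -> "chrh" -> "chrh" -> "hrhc"
  "mpckv" -> "psfny" -> "psfny" -> "zcpxi" -> "zcpx" -> "xpcz"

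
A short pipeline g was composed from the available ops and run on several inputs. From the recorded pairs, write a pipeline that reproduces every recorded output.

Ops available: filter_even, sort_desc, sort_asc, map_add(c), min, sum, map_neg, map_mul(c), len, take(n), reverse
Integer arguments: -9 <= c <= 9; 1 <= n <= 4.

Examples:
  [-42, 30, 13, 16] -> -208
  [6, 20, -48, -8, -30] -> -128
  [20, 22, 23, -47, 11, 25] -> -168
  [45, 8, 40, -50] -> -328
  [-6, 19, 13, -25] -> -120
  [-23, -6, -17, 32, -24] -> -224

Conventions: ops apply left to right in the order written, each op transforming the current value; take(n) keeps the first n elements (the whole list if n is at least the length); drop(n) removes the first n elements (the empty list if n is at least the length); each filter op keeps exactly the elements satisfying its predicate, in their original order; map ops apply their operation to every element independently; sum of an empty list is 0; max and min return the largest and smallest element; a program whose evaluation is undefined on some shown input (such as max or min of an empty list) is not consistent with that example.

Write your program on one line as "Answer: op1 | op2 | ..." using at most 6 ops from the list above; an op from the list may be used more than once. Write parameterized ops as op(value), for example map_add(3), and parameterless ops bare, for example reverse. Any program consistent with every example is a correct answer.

sort_desc | map_neg | map_add(4) | map_mul(8) | min

Check, running the answer program on each example:
  [-42, 30, 13, 16] -> [30, 16, 13, -42] -> [-30, -16, -13, 42] -> [-26, -12, -9, 46] -> [-208, -96, -72, 368] -> -208
  [6, 20, -48, -8, -30] -> [20, 6, -8, -30, -48] -> [-20, -6, 8, 30, 48] -> [-16, -2, 12, 34, 52] -> [-128, -16, 96, 272, 416] -> -128
  [20, 22, 23, -47, 11, 25] -> [25, 23, 22, 20, 11, -47] -> [-25, -23, -22, -20, -11, 47] -> [-21, -19, -18, -16, -7, 51] -> [-168, -152, -144, -128, -56, 408] -> -168
  [45, 8, 40, -50] -> [45, 40, 8, -50] -> [-45, -40, -8, 50] -> [-41, -36, -4, 54] -> [-328, -288, -32, 432] -> -328
  [-6, 19, 13, -25] -> [19, 13, -6, -25] -> [-19, -13, 6, 25] -> [-15, -9, 10, 29] -> [-120, -72, 80, 232] -> -120
  [-23, -6, -17, 32, -24] -> [32, -6, -17, -23, -24] -> [-32, 6, 17, 23, 24] -> [-28, 10, 21, 27, 28] -> [-224, 80, 168, 216, 224] -> -224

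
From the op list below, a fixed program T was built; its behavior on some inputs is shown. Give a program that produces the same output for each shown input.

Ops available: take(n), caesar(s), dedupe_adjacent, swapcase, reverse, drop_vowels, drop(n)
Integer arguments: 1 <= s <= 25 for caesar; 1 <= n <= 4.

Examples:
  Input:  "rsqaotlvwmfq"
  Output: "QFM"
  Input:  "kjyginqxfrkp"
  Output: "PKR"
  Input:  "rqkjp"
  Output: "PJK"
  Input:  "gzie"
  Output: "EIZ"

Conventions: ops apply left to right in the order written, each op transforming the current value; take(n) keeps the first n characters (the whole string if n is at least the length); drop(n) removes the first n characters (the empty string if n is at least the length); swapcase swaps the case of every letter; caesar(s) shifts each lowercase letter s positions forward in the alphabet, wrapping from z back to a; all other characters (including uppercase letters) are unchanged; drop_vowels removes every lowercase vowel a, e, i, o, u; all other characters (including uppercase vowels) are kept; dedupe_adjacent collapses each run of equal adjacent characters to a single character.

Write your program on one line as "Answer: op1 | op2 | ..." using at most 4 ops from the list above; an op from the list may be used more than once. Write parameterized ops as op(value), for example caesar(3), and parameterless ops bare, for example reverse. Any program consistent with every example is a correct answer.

reverse | swapcase | take(3)

Check, running the answer program on each example:
  "rsqaotlvwmfq" -> "qfmwvltoaqsr" -> "QFMWVLTOAQSR" -> "QFM"
  "kjyginqxfrkp" -> "pkrfxqnigyjk" -> "PKRFXQNIGYJK" -> "PKR"
  "rqkjp" -> "pjkqr" -> "PJKQR" -> "PJK"
  "gzie" -> "eizg" -> "EIZG" -> "EIZ"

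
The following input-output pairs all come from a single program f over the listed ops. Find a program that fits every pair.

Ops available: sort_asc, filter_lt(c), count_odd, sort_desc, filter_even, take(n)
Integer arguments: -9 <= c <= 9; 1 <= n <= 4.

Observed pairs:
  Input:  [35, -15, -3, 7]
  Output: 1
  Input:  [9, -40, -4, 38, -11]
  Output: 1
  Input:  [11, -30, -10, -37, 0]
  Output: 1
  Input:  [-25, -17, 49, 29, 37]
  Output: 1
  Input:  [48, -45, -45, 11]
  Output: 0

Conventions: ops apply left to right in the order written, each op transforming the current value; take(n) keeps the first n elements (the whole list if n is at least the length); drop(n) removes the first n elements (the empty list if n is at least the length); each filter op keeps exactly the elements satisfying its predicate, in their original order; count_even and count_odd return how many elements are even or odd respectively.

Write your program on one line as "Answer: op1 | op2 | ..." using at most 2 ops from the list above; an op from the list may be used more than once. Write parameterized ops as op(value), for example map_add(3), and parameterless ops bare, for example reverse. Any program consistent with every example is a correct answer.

take(1) | count_odd

Check, running the answer program on each example:
  [35, -15, -3, 7] -> [35] -> 1
  [9, -40, -4, 38, -11] -> [9] -> 1
  [11, -30, -10, -37, 0] -> [11] -> 1
  [-25, -17, 49, 29, 37] -> [-25] -> 1
  [48, -45, -45, 11] -> [48] -> 0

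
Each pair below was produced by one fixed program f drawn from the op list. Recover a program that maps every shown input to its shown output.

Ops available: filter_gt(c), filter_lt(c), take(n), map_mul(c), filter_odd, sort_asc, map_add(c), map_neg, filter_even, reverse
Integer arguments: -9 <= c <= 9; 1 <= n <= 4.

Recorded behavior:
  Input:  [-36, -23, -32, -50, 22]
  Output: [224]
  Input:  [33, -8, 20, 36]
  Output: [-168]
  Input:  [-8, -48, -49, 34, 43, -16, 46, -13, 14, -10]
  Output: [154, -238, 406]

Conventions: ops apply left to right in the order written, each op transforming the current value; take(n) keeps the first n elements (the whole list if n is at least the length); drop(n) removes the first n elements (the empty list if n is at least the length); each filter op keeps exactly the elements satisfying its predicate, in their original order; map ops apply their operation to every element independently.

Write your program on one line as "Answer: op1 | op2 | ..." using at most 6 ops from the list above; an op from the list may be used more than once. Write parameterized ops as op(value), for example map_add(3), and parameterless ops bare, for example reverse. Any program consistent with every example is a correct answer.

map_neg | map_add(9) | map_mul(7) | filter_even | reverse

Check, running the answer program on each example:
  [-36, -23, -32, -50, 22] -> [36, 23, 32, 50, -22] -> [45, 32, 41, 59, -13] -> [315, 224, 287, 413, -91] -> [224] -> [224]
  [33, -8, 20, 36] -> [-33, 8, -20, -36] -> [-24, 17, -11, -27] -> [-168, 119, -77, -189] -> [-168] -> [-168]
  [-8, -48, -49, 34, 43, -16, 46, -13, 14, -10] -> [8, 48, 49, -34, -43, 16, -46, 13, -14, 10] -> [17, 57, 58, -25, -34, 25, -37, 22, -5, 19] -> [119, 399, 406, -175, -238, 175, -259, 154, -35, 133] -> [406, -238, 154] -> [154, -238, 406]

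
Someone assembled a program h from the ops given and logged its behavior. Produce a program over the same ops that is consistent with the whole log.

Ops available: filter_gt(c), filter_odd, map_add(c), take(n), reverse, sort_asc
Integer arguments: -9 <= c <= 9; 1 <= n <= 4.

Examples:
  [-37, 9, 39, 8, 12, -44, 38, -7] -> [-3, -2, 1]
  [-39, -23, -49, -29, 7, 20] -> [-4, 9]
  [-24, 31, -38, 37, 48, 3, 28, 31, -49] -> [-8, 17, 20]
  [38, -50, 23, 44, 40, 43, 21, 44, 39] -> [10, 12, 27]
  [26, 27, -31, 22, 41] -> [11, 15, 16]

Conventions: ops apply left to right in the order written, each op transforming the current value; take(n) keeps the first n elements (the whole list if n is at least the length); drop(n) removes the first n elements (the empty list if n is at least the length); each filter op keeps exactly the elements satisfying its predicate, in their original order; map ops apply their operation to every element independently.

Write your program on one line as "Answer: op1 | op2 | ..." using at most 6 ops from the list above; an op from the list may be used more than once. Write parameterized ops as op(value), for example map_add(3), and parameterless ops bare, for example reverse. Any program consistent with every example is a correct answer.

filter_gt(1) | map_add(-9) | map_add(-2) | sort_asc | take(3)

Check, running the answer program on each example:
  [-37, 9, 39, 8, 12, -44, 38, -7] -> [9, 39, 8, 12, 38] -> [0, 30, -1, 3, 29] -> [-2, 28, -3, 1, 27] -> [-3, -2, 1, 27, 28] -> [-3, -2, 1]
  [-39, -23, -49, -29, 7, 20] -> [7, 20] -> [-2, 11] -> [-4, 9] -> [-4, 9] -> [-4, 9]
  [-24, 31, -38, 37, 48, 3, 28, 31, -49] -> [31, 37, 48, 3, 28, 31] -> [22, 28, 39, -6, 19, 22] -> [20, 26, 37, -8, 17, 20] -> [-8, 17, 20, 20, 26, 37] -> [-8, 17, 20]
  [38, -50, 23, 44, 40, 43, 21, 44, 39] -> [38, 23, 44, 40, 43, 21, 44, 39] -> [29, 14, 35, 31, 34, 12, 35, 30] -> [27, 12, 33, 29, 32, 10, 33, 28] -> [10, 12, 27, 28, 29, 32, 33, 33] -> [10, 12, 27]
  [26, 27, -31, 22, 41] -> [26, 27, 22, 41] -> [17, 18, 13, 32] -> [15, 16, 11, 30] -> [11, 15, 16, 30] -> [11, 15, 16]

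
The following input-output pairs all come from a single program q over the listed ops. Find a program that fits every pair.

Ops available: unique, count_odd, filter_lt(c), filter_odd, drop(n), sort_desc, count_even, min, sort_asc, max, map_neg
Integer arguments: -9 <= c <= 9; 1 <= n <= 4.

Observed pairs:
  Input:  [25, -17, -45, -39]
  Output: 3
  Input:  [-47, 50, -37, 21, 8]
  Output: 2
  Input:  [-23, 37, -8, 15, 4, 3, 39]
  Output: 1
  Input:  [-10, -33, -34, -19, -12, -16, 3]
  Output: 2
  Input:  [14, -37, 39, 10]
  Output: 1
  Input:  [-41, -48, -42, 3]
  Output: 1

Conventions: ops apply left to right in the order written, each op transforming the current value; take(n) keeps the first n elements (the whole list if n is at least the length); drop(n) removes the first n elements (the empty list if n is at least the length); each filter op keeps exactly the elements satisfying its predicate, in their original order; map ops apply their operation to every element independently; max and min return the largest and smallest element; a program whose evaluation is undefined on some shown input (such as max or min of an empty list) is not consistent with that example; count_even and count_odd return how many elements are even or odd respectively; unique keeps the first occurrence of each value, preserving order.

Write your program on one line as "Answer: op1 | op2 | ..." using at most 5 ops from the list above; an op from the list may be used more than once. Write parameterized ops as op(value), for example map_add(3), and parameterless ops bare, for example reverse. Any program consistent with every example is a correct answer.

map_neg | sort_desc | map_neg | filter_lt(-6) | count_odd

Check, running the answer program on each example:
  [25, -17, -45, -39] -> [-25, 17, 45, 39] -> [45, 39, 17, -25] -> [-45, -39, -17, 25] -> [-45, -39, -17] -> 3
  [-47, 50, -37, 21, 8] -> [47, -50, 37, -21, -8] -> [47, 37, -8, -21, -50] -> [-47, -37, 8, 21, 50] -> [-47, -37] -> 2
  [-23, 37, -8, 15, 4, 3, 39] -> [23, -37, 8, -15, -4, -3, -39] -> [23, 8, -3, -4, -15, -37, -39] -> [-23, -8, 3, 4, 15, 37, 39] -> [-23, -8] -> 1
  [-10, -33, -34, -19, -12, -16, 3] -> [10, 33, 34, 19, 12, 16, -3] -> [34, 33, 19, 16, 12, 10, -3] -> [-34, -33, -19, -16, -12, -10, 3] -> [-34, -33, -19, -16, -12, -10] -> 2
  [14, -37, 39, 10] -> [-14, 37, -39, -10] -> [37, -10, -14, -39] -> [-37, 10, 14, 39] -> [-37] -> 1
  [-41, -48, -42, 3] -> [41, 48, 42, -3] -> [48, 42, 41, -3] -> [-48, -42, -41, 3] -> [-48, -42, -41] -> 1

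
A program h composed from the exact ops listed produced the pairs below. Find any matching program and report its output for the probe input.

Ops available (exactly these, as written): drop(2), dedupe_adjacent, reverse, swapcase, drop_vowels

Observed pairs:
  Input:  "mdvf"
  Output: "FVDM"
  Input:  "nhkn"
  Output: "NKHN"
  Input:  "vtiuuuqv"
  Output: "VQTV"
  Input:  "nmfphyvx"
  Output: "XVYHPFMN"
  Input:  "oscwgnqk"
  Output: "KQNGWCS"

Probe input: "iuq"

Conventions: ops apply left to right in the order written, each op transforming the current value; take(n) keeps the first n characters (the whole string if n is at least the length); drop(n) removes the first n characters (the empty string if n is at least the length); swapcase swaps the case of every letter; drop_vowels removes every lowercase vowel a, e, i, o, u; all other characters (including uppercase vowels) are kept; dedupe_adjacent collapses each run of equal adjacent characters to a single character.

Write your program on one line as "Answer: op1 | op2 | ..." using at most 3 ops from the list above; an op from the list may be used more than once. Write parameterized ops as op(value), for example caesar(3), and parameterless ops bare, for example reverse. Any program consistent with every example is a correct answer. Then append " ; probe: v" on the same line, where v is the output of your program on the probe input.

reverse | drop_vowels | swapcase ; probe: "Q"

Check, running the answer program on each example:
  "mdvf" -> "fvdm" -> "fvdm" -> "FVDM"
  "nhkn" -> "nkhn" -> "nkhn" -> "NKHN"
  "vtiuuuqv" -> "vquuuitv" -> "vqtv" -> "VQTV"
  "nmfphyvx" -> "xvyhpfmn" -> "xvyhpfmn" -> "XVYHPFMN"
  "oscwgnqk" -> "kqngwcso" -> "kqngwcs" -> "KQNGWCS"
  probe: "iuq" -> "qui" -> "q" -> "Q"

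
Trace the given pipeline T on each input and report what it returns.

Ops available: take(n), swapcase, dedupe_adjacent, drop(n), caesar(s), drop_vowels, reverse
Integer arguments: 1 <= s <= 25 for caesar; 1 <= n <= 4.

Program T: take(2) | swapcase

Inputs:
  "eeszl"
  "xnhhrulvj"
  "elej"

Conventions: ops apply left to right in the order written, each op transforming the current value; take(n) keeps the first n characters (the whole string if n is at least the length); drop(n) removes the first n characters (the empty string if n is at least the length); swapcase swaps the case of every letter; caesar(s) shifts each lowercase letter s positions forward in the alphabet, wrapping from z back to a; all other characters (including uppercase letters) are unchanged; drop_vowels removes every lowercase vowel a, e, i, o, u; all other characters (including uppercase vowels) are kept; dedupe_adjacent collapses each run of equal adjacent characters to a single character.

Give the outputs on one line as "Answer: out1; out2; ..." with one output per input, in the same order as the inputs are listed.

"EE"; "XN"; "EL"

Execution, op by op:
  "eeszl" -> "ee" -> "EE"
  "xnhhrulvj" -> "xn" -> "XN"
  "elej" -> "el" -> "EL"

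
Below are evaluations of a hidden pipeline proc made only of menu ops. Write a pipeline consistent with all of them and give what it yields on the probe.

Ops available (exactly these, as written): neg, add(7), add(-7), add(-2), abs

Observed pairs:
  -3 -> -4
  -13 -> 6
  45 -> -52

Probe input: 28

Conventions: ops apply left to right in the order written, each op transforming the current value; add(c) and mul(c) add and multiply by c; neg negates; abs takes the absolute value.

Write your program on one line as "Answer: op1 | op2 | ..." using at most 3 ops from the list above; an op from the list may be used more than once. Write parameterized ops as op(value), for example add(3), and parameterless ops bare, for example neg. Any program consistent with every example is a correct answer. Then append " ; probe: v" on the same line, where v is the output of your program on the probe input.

add(7) | neg ; probe: -35

Check, running the answer program on each example:
  -3 -> 4 -> -4
  -13 -> -6 -> 6
  45 -> 52 -> -52
  probe: 28 -> 35 -> -35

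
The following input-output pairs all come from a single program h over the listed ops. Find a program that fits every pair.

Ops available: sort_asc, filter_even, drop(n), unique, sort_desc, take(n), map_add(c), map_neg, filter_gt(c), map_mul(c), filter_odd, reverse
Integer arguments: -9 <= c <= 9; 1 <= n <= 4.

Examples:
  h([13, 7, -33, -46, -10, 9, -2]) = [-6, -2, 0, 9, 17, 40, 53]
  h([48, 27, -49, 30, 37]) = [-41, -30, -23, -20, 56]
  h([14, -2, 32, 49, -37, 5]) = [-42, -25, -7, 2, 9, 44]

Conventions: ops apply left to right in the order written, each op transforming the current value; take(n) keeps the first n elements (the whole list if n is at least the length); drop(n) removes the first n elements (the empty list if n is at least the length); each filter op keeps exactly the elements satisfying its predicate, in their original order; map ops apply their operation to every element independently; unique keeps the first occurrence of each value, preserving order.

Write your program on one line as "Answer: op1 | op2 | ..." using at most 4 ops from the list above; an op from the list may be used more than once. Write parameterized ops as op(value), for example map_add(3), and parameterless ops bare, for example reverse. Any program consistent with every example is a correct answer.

map_neg | sort_asc | map_add(7)

Check, running the answer program on each example:
  [13, 7, -33, -46, -10, 9, -2] -> [-13, -7, 33, 46, 10, -9, 2] -> [-13, -9, -7, 2, 10, 33, 46] -> [-6, -2, 0, 9, 17, 40, 53]
  [48, 27, -49, 30, 37] -> [-48, -27, 49, -30, -37] -> [-48, -37, -30, -27, 49] -> [-41, -30, -23, -20, 56]
  [14, -2, 32, 49, -37, 5] -> [-14, 2, -32, -49, 37, -5] -> [-49, -32, -14, -5, 2, 37] -> [-42, -25, -7, 2, 9, 44]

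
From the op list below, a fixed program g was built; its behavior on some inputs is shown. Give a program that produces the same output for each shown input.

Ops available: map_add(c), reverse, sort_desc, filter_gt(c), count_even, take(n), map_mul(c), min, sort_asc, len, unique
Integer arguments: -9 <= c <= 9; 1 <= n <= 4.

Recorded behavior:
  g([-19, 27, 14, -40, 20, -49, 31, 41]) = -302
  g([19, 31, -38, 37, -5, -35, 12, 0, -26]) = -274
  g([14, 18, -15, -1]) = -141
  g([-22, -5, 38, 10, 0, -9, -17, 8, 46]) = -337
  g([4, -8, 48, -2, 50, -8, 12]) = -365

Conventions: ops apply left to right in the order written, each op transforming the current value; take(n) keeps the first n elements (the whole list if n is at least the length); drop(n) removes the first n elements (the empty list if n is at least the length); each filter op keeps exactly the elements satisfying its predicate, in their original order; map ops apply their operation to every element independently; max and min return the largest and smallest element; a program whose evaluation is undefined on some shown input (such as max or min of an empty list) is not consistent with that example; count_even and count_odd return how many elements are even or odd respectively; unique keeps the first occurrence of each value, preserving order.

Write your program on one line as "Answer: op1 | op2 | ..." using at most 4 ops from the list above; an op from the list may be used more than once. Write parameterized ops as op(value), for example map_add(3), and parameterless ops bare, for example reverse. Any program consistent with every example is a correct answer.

map_add(1) | map_mul(-7) | map_add(-8) | min

Check, running the answer program on each example:
  [-19, 27, 14, -40, 20, -49, 31, 41] -> [-18, 28, 15, -39, 21, -48, 32, 42] -> [126, -196, -105, 273, -147, 336, -224, -294] -> [118, -204, -113, 265, -155, 328, -232, -302] -> -302
  [19, 31, -38, 37, -5, -35, 12, 0, -26] -> [20, 32, -37, 38, -4, -34, 13, 1, -25] -> [-140, -224, 259, -266, 28, 238, -91, -7, 175] -> [-148, -232, 251, -274, 20, 230, -99, -15, 167] -> -274
  [14, 18, -15, -1] -> [15, 19, -14, 0] -> [-105, -133, 98, 0] -> [-113, -141, 90, -8] -> -141
  [-22, -5, 38, 10, 0, -9, -17, 8, 46] -> [-21, -4, 39, 11, 1, -8, -16, 9, 47] -> [147, 28, -273, -77, -7, 56, 112, -63, -329] -> [139, 20, -281, -85, -15, 48, 104, -71, -337] -> -337
  [4, -8, 48, -2, 50, -8, 12] -> [5, -7, 49, -1, 51, -7, 13] -> [-35, 49, -343, 7, -357, 49, -91] -> [-43, 41, -351, -1, -365, 41, -99] -> -365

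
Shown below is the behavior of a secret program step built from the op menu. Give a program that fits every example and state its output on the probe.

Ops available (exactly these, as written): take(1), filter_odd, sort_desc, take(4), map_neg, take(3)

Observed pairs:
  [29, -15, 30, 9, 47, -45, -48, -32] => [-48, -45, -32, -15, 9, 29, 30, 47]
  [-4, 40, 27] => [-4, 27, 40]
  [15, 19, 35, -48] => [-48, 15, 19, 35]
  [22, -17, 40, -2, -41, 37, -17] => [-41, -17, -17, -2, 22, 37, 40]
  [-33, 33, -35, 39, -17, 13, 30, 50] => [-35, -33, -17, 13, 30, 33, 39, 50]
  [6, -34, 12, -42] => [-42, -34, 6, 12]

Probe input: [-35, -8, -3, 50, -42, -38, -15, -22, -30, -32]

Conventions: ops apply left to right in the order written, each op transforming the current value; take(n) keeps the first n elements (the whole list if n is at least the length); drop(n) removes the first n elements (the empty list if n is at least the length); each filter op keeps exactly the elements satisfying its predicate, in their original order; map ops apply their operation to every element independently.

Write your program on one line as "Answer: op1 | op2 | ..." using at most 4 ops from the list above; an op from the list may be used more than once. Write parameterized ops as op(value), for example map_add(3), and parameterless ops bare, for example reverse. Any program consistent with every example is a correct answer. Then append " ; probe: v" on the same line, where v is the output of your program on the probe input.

map_neg | sort_desc | map_neg ; probe: [-42, -38, -35, -32, -30, -22, -15, -8, -3, 50]

Check, running the answer program on each example:
  [29, -15, 30, 9, 47, -45, -48, -32] -> [-29, 15, -30, -9, -47, 45, 48, 32] -> [48, 45, 32, 15, -9, -29, -30, -47] -> [-48, -45, -32, -15, 9, 29, 30, 47]
  [-4, 40, 27] -> [4, -40, -27] -> [4, -27, -40] -> [-4, 27, 40]
  [15, 19, 35, -48] -> [-15, -19, -35, 48] -> [48, -15, -19, -35] -> [-48, 15, 19, 35]
  [22, -17, 40, -2, -41, 37, -17] -> [-22, 17, -40, 2, 41, -37, 17] -> [41, 17, 17, 2, -22, -37, -40] -> [-41, -17, -17, -2, 22, 37, 40]
  [-33, 33, -35, 39, -17, 13, 30, 50] -> [33, -33, 35, -39, 17, -13, -30, -50] -> [35, 33, 17, -13, -30, -33, -39, -50] -> [-35, -33, -17, 13, 30, 33, 39, 50]
  [6, -34, 12, -42] -> [-6, 34, -12, 42] -> [42, 34, -6, -12] -> [-42, -34, 6, 12]
  probe: [-35, -8, -3, 50, -42, -38, -15, -22, -30, -32] -> [35, 8, 3, -50, 42, 38, 15, 22, 30, 32] -> [42, 38, 35, 32, 30, 22, 15, 8, 3, -50] -> [-42, -38, -35, -32, -30, -22, -15, -8, -3, 50]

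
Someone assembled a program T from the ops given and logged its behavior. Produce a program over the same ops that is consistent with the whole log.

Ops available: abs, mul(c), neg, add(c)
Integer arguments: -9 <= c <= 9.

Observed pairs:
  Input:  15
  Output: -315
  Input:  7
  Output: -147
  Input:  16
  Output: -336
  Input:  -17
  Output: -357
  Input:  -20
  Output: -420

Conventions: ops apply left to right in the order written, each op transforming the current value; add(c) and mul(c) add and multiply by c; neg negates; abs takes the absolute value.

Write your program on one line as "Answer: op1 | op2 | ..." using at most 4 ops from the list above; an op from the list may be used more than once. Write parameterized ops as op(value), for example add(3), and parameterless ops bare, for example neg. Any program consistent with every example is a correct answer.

neg | abs | mul(7) | mul(-3)

Check, running the answer program on each example:
  15 -> -15 -> 15 -> 105 -> -315
  7 -> -7 -> 7 -> 49 -> -147
  16 -> -16 -> 16 -> 112 -> -336
  -17 -> 17 -> 17 -> 119 -> -357
  -20 -> 20 -> 20 -> 140 -> -420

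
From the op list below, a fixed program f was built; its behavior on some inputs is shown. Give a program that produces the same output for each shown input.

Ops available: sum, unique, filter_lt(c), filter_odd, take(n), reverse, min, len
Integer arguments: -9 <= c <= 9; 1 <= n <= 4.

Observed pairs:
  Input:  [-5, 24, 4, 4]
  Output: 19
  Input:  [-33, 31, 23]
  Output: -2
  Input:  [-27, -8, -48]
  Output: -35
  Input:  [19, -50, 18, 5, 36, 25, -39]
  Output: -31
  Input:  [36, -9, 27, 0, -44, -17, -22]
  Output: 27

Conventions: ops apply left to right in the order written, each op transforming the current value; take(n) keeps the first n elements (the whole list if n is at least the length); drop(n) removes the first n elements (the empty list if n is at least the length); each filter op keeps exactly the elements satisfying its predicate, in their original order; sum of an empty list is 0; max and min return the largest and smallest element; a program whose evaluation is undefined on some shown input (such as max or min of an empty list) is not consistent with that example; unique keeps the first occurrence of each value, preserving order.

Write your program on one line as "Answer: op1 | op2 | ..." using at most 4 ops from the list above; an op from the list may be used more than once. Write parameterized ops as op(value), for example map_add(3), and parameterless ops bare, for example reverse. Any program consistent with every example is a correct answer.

take(2) | reverse | sum

Check, running the answer program on each example:
  [-5, 24, 4, 4] -> [-5, 24] -> [24, -5] -> 19
  [-33, 31, 23] -> [-33, 31] -> [31, -33] -> -2
  [-27, -8, -48] -> [-27, -8] -> [-8, -27] -> -35
  [19, -50, 18, 5, 36, 25, -39] -> [19, -50] -> [-50, 19] -> -31
  [36, -9, 27, 0, -44, -17, -22] -> [36, -9] -> [-9, 36] -> 27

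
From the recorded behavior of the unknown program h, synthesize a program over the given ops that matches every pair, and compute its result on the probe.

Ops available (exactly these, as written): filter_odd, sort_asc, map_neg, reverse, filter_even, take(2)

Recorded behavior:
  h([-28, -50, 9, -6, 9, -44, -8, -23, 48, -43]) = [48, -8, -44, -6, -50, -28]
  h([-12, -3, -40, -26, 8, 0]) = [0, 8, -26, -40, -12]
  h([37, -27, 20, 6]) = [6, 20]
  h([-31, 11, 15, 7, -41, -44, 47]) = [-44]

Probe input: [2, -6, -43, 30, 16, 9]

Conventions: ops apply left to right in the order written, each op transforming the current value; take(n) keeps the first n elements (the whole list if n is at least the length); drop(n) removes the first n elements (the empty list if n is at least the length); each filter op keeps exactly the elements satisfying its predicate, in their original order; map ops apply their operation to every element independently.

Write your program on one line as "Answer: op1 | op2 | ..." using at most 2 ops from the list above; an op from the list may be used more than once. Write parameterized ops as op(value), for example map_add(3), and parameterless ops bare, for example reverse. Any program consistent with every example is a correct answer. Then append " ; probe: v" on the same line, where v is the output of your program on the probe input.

reverse | filter_even ; probe: [16, 30, -6, 2]

Check, running the answer program on each example:
  [-28, -50, 9, -6, 9, -44, -8, -23, 48, -43] -> [-43, 48, -23, -8, -44, 9, -6, 9, -50, -28] -> [48, -8, -44, -6, -50, -28]
  [-12, -3, -40, -26, 8, 0] -> [0, 8, -26, -40, -3, -12] -> [0, 8, -26, -40, -12]
  [37, -27, 20, 6] -> [6, 20, -27, 37] -> [6, 20]
  [-31, 11, 15, 7, -41, -44, 47] -> [47, -44, -41, 7, 15, 11, -31] -> [-44]
  probe: [2, -6, -43, 30, 16, 9] -> [9, 16, 30, -43, -6, 2] -> [16, 30, -6, 2]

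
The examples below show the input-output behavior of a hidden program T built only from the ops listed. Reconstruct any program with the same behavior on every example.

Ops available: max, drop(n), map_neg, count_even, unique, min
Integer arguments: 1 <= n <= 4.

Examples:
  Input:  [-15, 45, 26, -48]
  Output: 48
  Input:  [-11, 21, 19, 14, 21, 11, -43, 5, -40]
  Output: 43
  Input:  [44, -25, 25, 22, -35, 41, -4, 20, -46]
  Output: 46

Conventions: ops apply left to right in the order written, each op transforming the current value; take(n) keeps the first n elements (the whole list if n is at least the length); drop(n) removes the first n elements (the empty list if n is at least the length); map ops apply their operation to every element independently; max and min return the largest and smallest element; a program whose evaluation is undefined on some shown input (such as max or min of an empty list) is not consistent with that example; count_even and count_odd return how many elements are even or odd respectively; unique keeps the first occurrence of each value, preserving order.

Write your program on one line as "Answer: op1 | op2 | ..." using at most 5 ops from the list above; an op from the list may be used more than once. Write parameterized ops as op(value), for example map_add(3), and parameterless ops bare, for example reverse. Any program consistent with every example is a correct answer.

drop(1) | map_neg | unique | max

Check, running the answer program on each example:
  [-15, 45, 26, -48] -> [45, 26, -48] -> [-45, -26, 48] -> [-45, -26, 48] -> 48
  [-11, 21, 19, 14, 21, 11, -43, 5, -40] -> [21, 19, 14, 21, 11, -43, 5, -40] -> [-21, -19, -14, -21, -11, 43, -5, 40] -> [-21, -19, -14, -11, 43, -5, 40] -> 43
  [44, -25, 25, 22, -35, 41, -4, 20, -46] -> [-25, 25, 22, -35, 41, -4, 20, -46] -> [25, -25, -22, 35, -41, 4, -20, 46] -> [25, -25, -22, 35, -41, 4, -20, 46] -> 46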